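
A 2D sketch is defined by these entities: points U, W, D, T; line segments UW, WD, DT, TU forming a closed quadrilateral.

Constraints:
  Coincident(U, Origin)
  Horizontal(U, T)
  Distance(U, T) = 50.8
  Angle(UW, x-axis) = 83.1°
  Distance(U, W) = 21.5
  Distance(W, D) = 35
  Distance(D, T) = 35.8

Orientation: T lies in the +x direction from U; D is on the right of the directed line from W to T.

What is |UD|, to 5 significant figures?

19.788

Checks: |UT| = 50.80 ✓; |UW| = 21.50 ✓; |WD| = 35.00 ✓; |DT| = 35.80 ✓.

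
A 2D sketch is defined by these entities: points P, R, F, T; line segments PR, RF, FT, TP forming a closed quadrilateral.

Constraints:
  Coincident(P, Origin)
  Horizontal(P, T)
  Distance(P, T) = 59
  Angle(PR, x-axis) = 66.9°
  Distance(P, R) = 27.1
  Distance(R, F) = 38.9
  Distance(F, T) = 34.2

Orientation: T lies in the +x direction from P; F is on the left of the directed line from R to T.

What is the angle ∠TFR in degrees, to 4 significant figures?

96.00°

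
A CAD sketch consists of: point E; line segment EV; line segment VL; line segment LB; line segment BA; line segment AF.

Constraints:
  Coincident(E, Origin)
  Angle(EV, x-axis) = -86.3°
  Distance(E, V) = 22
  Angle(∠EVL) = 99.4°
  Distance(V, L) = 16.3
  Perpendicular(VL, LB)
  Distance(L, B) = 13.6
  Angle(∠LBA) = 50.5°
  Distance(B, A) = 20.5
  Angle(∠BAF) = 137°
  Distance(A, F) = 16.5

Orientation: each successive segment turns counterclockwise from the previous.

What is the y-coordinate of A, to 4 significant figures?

-21.44

The perpendicularity gives LB at right angles to VL, so LB runs at 84.30°; with |LB| = 13.6, B = (18.99, -10.04). ∠LBA = 50.5° gives BA at -146.2° from the x-axis; with |BA| = 20.5, A = (1.955, -21.44). So A.y = -21.44.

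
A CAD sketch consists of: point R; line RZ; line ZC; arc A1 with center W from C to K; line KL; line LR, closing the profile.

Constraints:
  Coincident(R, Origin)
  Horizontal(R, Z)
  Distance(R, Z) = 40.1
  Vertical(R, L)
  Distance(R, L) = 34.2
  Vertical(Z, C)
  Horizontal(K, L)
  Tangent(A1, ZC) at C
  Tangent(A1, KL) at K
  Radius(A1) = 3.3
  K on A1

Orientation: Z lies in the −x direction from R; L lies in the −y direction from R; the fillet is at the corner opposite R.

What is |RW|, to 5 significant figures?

48.053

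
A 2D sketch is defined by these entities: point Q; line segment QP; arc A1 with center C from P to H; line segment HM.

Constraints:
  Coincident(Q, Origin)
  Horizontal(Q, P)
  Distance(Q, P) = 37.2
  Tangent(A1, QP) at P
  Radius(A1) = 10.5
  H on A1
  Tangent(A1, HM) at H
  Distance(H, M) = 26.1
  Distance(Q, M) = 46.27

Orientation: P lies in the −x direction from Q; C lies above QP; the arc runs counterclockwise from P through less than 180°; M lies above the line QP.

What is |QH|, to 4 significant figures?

28.86

Q is at the origin; QP is horizontal with |QP| = 37.2 and P on the −x side, so P = (-37.20, 0.000). Tangency of A1 to QP means the radius CP is perpendicular to QP, so C = P + (0, 10.5) = (-37.20, 10.50). Since CH ⟂ HM (tangency), |CM| = √(10.5² + 26.1²) = 28.13 regardless of where H sits on A1. So M lies on both circle(Q, 46.27) and circle(C, 28.13); the above-QP intersection is M = (-27.77, 37.01). H is the foot of the tangent from M: H = (-26.71, 10.93).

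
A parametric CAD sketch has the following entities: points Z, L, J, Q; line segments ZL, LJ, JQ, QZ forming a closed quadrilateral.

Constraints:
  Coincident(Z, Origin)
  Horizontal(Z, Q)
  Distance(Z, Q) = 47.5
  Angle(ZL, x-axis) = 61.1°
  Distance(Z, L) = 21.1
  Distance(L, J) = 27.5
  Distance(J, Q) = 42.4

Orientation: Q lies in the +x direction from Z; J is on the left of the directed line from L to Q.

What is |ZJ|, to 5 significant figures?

48.191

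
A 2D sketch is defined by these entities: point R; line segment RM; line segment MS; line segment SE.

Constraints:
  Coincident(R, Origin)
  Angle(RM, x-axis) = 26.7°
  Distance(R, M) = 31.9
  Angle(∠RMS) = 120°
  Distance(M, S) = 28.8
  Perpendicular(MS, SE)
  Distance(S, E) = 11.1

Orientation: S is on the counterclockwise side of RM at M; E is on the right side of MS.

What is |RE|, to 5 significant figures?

59.180

R is at the origin; RM runs at 26.7° with length 31.9, so M = 31.9·(cos 26.7°, sin 26.7°) = (28.499, 14.333). ∠RMS = 120.0°, so MS runs at 26.7° + (180° − 120.0°) = 86.700° from the x-axis; with |MS| = 28.8, S = M + 28.8·(cos 86.700°, sin 86.700°) = (30.156, 43.086). MS ⟂ SE; with |SE| = 11.1 on the right of MS, E = S + 11.1·(0.99834, -0.057564) = (41.238, 42.447). Then |RE| = |E − R| = 59.180.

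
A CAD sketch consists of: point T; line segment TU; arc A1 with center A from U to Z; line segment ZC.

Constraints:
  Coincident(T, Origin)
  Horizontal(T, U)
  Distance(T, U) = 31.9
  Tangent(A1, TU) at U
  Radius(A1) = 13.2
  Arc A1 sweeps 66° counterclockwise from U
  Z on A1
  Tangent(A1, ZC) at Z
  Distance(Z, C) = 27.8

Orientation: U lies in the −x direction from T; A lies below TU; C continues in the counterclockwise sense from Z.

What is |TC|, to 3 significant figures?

64.5

T is at the origin; T and U share the same y with |TU| = 31.9 and U on the −x side, so U = (-31.9, 0.00). A1 meets TU tangentially, so AU is at right angles to TU, so A = U + (0, -13.2) = (-31.9, -13.2). On A1, U sits at bearing 90° from A; a 66° counterclockwise sweep puts Z at bearing 156°, so Z = A + 13.2·(cos 156°, sin 156°) = (-44.0, -7.83). The tangent condition forces AZ to be normal to ZC, so ZC runs along (−sin 156°, cos 156°); with |ZC| = 27.8, C = (-55.3, -33.2). Then |TC| = |C − T| = 64.5.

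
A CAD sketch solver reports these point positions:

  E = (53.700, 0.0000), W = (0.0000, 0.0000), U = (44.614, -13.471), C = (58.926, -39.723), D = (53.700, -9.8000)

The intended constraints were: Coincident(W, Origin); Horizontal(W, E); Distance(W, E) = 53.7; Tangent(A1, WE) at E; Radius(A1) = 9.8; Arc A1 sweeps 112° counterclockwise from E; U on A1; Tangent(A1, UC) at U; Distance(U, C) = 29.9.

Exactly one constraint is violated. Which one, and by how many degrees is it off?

Tangent(A1, UC) at U — off by 6.60°.

W = (0.00, 0.00) ✓; W.y = 0.00, E.y = 0.00 ✓; |WE| = 53.70 ✓; ∠(DE, EW) = 90.00° ✓; |DE| = 9.800 ✓; bearing(D→U) − bearing(D→E) = 112.0° ✓; |DU| = 9.800 ✓; ∠(DU, UC) = 83.40° ✗; |UC| = 29.90 ✓.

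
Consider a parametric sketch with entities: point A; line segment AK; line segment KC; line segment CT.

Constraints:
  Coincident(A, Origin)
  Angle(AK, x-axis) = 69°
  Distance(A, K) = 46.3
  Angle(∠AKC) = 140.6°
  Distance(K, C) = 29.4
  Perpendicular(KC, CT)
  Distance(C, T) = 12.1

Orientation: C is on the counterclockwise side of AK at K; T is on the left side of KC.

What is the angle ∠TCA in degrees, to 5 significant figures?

65.730°

A is at the origin; AK runs at 69.0° with length 46.3, so K = 46.3·(cos 69.0°, sin 69.0°) = (16.592, 43.225). ∠AKC = 140.6°, so KC runs at 69.0° + (180° − 140.6°) = 108.40° from the x-axis; with |KC| = 29.4, C = K + 29.4·(cos 108.40°, sin 108.40°) = (7.3124, 71.122). KC is perpendicular to CT; with |CT| = 12.1 on the left of KC, T = C + 12.1·(-0.94888, -0.31565) = (-4.1690, 67.302). Then cos ∠TCA = CT·CA / (|CT||CA|), giving 65.730°.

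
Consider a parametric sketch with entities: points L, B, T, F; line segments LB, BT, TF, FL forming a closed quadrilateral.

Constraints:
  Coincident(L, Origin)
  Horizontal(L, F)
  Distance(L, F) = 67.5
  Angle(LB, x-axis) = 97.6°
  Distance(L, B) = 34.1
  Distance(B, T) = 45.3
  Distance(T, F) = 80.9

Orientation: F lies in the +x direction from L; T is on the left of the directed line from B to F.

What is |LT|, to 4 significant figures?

72.82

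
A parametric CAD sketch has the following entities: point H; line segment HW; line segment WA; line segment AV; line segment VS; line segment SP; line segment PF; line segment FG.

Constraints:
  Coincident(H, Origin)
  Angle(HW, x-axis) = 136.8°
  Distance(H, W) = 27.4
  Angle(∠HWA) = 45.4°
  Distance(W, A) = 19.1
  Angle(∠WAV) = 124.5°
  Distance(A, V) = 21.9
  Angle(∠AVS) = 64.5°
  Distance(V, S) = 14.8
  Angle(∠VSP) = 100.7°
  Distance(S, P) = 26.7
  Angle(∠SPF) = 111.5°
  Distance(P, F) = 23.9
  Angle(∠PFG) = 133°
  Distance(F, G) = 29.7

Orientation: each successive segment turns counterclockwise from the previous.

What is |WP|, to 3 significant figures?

9.22

∠AVS = 64.5° gives VS at 82.4° from the x-axis; with |VS| = 14.8, S = (0.796, 2.37). ∠VSP = 100.7° gives SP at 162° from the x-axis; with |SP| = 26.7, P = (-24.6, 10.8). Then |WP| = |P − W| = 9.22.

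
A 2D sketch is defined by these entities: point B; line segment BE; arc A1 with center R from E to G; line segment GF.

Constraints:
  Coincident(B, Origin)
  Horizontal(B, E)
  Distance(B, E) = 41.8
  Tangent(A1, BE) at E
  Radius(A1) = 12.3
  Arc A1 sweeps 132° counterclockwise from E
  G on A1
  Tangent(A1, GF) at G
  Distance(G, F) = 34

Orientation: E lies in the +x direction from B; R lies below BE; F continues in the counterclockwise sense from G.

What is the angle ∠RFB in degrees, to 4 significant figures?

28.31°

On A1, E sits at bearing 90° from R; a 132° counterclockwise sweep puts G at bearing 222°, so G = R + 12.3·(cos 222°, sin 222°) = (32.66, -20.53). A1 meets GF tangentially, so RG is at right angles to GF, so GF runs along (−sin 222°, cos 222°); with |GF| = 34.0, F = (55.41, -45.80). Then cos ∠RFB = FR·FB / (|FR||FB|), giving 28.31°.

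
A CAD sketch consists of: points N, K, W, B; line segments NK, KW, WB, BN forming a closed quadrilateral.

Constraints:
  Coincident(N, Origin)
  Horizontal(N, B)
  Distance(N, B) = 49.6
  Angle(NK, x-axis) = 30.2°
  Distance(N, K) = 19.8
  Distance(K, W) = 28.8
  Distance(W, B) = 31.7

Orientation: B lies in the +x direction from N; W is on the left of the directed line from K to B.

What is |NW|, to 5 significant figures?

48.310

N is at the origin; N and B share the same y with |NB| = 49.6 and B in +x, so B = (49.6, 0). NK runs at 30.2° with |NK| = 19.8, so K = (17.113, 9.9598). W is determined by |KW| = 28.8 and |WB| = 31.7 together: it lies at the intersection of circle(K, 28.8) and circle(B, 31.7). With |KB| = 33.980, the foot of the radical line on KB is 14.408 from K and the perpendicular offset is √(28.8² − 14.408²) = 24.937. Taking the left-of-KB solution: W = (38.197, 29.578).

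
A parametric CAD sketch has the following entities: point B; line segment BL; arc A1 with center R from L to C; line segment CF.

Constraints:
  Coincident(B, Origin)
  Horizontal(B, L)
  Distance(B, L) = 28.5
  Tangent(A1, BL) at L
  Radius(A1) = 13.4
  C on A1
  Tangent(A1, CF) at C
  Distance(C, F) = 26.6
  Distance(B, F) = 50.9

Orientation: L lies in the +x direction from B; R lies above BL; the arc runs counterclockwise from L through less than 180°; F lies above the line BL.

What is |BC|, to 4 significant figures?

44.86

Checks: B = (0.00, 0.00) ✓; |RC| = 13.40 ✓; ∠(RC, CF) = 90.00° ✓; |CF| = 26.60 ✓; |BF| = 50.90 ✓.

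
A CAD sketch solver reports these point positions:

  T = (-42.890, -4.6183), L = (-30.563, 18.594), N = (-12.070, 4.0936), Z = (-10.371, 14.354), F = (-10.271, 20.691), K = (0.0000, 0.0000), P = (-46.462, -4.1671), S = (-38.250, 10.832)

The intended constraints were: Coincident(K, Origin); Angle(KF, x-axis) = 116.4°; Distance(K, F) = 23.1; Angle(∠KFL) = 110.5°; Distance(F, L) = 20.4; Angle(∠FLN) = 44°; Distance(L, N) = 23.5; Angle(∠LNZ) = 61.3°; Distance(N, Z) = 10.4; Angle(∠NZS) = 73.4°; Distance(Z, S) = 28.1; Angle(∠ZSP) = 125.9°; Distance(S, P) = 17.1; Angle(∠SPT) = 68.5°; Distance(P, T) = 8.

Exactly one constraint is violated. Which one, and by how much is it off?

Distance(P, T) = 8 — off by 4.40.

K = (0.00, 0.00) ✓; KF at 116.4° ✓; |KF| = 23.10 ✓; ∠KFL = 110.5° ✓; |FL| = 20.40 ✓; ∠FLN = 44.00° ✓; |LN| = 23.50 ✓; ∠LNZ = 61.30° ✓; |NZ| = 10.40 ✓; ∠NZS = 73.40° ✓; |ZS| = 28.10 ✓; ∠ZSP = 125.9° ✓; |SP| = 17.10 ✓; ∠SPT = 68.50° ✓; |PT| = 3.600 ✗.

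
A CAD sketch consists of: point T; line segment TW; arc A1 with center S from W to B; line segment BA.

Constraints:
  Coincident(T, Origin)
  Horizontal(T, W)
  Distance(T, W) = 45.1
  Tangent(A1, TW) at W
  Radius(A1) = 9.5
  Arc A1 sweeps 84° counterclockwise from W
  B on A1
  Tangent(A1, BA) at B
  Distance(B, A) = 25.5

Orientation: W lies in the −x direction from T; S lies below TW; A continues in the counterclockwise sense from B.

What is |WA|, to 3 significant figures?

36.0

T is at the origin; TW is horizontal with |TW| = 45.1 and W on the −x side, so W = (-45.1, 0.00). A1 meets TW tangentially, so SW is at right angles to TW, so S = W + (0, -9.5) = (-45.1, -9.50). On A1, W sits at bearing 90° from S; an 84° counterclockwise sweep puts B at bearing 174°, so B = S + 9.5·(cos 174°, sin 174°) = (-54.5, -8.51). The tangent condition forces SB to be normal to BA, so BA runs along (−sin 174°, cos 174°); with |BA| = 25.5, A = (-57.2, -33.9). Then |WA| = |A − W| = 36.0.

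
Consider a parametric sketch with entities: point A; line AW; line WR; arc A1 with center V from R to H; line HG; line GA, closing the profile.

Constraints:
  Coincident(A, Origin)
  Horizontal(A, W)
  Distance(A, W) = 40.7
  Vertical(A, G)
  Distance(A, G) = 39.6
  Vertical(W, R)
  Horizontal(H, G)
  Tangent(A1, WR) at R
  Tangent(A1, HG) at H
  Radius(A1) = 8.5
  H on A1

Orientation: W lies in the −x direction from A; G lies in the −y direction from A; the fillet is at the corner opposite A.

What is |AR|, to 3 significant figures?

51.2

A is at the origin; A and W share the same y with |AW| = 40.7 and W on the −x side, so W = (-40.7, 0.00). A and G share the same x with |AG| = 39.6 and G on the −y side, so G = (0.00, -39.6). The virtual corner opposite A is at (-40.7, -39.6). A1 meets WR tangentially, so VR is at right angles to WR and A1 meets HG tangentially, so VH is at right angles to HG, with radius 8.5, so the center V sits 8.5 in from both sides at V = (-32.2, -31.1). That places the tangent points at R = (-40.7, -31.1) on WR and H = (-32.2, -39.6) on HG. Then |AR| = |R − A| = 51.2.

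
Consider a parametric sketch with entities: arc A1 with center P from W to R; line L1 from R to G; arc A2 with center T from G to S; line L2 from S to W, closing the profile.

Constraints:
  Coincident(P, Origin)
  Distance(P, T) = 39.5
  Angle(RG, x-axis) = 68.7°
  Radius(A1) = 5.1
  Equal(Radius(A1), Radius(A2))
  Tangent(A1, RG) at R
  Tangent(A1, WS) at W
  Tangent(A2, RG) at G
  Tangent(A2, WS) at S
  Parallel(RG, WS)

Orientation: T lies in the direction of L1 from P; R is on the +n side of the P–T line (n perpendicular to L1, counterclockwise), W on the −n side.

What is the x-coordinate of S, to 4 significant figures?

19.10

Tangency of A1 to both parallel lines with radius 5.1 puts R and W at P ± 5.1·n: R = (-4.752, 1.853), W = (4.752, -1.853). Equal radii place G and S the same way about T: G = T + 5.1·n = (9.597, 38.65), S = T − 5.1·n = (19.10, 34.95). So S.x = 19.10.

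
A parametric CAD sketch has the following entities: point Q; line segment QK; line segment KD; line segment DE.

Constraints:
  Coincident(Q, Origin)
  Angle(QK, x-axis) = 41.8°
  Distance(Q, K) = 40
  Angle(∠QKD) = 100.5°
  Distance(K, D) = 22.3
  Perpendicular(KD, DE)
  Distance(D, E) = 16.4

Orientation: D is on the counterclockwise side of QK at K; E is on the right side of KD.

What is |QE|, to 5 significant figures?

63.098

Q is at the origin; QK runs at 41.8° with length 40.0, so K = 40.0·(cos 41.8°, sin 41.8°) = (29.819, 26.661). ∠QKD = 100.5°, so KD runs at 41.8° + (180° − 100.5°) = 121.30° from the x-axis; with |KD| = 22.3, D = K + 22.3·(cos 121.30°, sin 121.30°) = (18.234, 45.716). The perpendicularity gives DE at right angles to KD; with |DE| = 16.4 on the right of KD, E = D + 16.4·(0.85446, 0.51952) = (32.247, 54.236). Then |QE| = |E − Q| = 63.098.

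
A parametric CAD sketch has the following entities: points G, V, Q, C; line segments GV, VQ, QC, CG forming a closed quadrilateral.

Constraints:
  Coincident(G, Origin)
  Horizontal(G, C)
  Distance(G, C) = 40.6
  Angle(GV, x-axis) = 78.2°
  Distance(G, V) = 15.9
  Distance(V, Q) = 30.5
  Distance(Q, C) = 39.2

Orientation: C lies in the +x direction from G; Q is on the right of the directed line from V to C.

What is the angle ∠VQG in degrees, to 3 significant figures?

14.2°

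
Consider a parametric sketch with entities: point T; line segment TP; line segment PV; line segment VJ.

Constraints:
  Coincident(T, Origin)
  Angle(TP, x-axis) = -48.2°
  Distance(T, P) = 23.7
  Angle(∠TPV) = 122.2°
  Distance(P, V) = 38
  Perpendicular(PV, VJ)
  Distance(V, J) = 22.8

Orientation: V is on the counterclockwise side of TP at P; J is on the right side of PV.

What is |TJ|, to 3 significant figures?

66.3

T is at the origin; TP runs at -48.2° with length 23.7, so P = 23.7·(cos -48.2°, sin -48.2°) = (15.8, -17.7). ∠TPV = 122.2°, so PV runs at -48.2° + (180° − 122.2°) = 9.60° from the x-axis; with |PV| = 38.0, V = P + 38.0·(cos 9.60°, sin 9.60°) = (53.3, -11.3). The perpendicularity gives VJ at right angles to PV; with |VJ| = 22.8 on the right of PV, J = V + 22.8·(0.167, -0.986) = (57.1, -33.8). Then |TJ| = |J − T| = 66.3.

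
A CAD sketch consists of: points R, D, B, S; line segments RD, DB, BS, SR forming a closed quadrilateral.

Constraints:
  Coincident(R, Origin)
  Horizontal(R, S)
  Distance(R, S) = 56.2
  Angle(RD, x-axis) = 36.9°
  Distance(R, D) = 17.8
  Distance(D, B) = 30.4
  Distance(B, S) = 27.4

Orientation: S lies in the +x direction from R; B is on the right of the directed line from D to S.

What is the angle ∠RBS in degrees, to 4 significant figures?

127.3°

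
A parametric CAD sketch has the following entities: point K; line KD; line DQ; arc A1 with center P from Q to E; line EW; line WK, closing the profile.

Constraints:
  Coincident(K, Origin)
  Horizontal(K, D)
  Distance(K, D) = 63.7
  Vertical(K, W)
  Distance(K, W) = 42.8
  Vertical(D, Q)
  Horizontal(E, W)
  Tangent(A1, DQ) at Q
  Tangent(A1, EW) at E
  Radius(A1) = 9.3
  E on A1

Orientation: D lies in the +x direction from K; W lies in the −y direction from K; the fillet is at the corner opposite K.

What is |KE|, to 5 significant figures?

69.218

The virtual corner opposite K is at (63.700, -42.800). Since A1 is tangent to DQ there, PQ ⟂ DQ and since A1 is tangent to EW there, PE ⟂ EW, with radius 9.3, so the center P sits 9.3 in from both sides at P = (54.400, -33.500). That places the tangent points at Q = (63.700, -33.500) on DQ and E = (54.400, -42.800) on EW. Then |KE| = |E − K| = 69.218.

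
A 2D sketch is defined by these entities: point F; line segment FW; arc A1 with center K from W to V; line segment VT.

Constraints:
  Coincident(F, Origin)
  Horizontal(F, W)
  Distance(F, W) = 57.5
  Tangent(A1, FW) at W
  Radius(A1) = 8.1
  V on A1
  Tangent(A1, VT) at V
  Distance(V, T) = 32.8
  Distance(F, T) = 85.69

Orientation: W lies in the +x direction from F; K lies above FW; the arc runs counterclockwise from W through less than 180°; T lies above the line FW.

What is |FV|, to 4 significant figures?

65.06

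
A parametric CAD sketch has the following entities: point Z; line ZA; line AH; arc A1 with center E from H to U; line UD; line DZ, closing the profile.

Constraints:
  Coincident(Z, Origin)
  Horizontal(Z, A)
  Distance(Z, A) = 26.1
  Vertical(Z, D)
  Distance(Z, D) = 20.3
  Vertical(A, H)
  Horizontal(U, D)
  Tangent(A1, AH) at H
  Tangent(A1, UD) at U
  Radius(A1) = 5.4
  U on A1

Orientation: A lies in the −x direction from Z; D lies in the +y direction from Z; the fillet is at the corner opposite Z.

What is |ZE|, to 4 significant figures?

25.50

Z is at the origin; ZA is horizontal with |ZA| = 26.1 and A on the −x side, so A = (-26.10, 0.000). Z and D share the same x with |ZD| = 20.3 and D on the +y side, so D = (0.000, 20.30). The virtual corner opposite Z is at (-26.10, 20.30). A1 meets AH tangentially, so EH is at right angles to AH and the tangent condition forces EU to be normal to UD, with radius 5.4, so the center E sits 5.4 in from both sides at E = (-20.70, 14.90). Then |ZE| = |E − Z| = 25.50.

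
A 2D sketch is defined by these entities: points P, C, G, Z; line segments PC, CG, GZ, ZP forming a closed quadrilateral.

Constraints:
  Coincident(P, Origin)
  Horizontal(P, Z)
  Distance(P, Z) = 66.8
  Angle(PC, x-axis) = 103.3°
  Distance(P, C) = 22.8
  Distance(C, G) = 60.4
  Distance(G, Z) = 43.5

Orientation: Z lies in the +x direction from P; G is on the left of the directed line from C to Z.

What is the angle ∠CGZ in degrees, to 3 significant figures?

91.6°

P is at the origin; P and Z share the same y with |PZ| = 66.8 and Z in +x, so Z = (66.8, 0). PC runs at 103.3° with |PC| = 22.8, so C = (-5.25, 22.2). G is determined by |CG| = 60.4 and |GZ| = 43.5 together: it lies at the intersection of circle(C, 60.4) and circle(Z, 43.5). With |CZ| = 75.4, the foot of the radical line on CZ is 49.3 from C and the perpendicular offset is √(60.4² − 49.3²) = 34.8. Taking the left-of-CZ solution: G = (52.2, 41.0).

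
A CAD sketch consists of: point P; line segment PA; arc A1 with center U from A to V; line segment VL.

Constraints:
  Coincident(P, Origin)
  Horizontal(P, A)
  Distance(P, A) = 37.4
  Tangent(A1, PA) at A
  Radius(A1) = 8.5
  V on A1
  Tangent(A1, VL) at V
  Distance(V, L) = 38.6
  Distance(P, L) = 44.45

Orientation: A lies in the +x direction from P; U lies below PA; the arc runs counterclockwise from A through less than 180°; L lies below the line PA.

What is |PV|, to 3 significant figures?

30.0

Checks: |UV| = 8.500 ✓; ∠(UV, VL) = 90.00° ✓; |VL| = 38.60 ✓; |PL| = 44.45 ✓.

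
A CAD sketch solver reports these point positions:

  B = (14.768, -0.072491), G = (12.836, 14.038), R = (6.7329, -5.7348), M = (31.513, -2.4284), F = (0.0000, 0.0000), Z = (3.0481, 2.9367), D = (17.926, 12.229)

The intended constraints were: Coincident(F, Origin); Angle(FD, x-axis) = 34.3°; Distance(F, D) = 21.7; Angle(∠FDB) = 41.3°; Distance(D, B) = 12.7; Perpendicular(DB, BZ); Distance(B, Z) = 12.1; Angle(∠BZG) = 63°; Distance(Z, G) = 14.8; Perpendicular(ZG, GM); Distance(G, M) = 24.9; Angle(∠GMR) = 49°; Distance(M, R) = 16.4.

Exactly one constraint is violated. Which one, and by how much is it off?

Distance(M, R) = 16.4 — off by 8.60.

F = (0.00, 0.00) ✓; FD at 34.30° ✓; |FD| = 21.70 ✓; ∠FDB = 41.30° ✓; |DB| = 12.70 ✓; ∠(DB, BZ) = 90.00° ✓; |BZ| = 12.10 ✓; ∠BZG = 63.00° ✓; |ZG| = 14.80 ✓; ∠(ZG, GM) = 90.00° ✓; |GM| = 24.90 ✓; ∠GMR = 49.00° ✓; |MR| = 25.00 ✗.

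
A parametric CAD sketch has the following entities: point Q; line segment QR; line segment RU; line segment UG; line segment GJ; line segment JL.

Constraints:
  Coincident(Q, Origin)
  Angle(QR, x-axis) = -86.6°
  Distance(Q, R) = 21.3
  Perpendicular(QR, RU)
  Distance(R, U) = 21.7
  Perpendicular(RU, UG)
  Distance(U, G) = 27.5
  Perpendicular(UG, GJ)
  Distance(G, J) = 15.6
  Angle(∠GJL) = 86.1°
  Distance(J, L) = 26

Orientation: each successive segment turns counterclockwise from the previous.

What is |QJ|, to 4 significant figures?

8.698

The perpendicularity gives UG at right angles to RU, so UG runs at 93.40°; with |UG| = 27.5, G = (21.29, 7.476). UG is perpendicular to GJ, so GJ runs at -176.6°; with |GJ| = 15.6, J = (5.722, 6.551). Then |QJ| = |J − Q| = 8.698.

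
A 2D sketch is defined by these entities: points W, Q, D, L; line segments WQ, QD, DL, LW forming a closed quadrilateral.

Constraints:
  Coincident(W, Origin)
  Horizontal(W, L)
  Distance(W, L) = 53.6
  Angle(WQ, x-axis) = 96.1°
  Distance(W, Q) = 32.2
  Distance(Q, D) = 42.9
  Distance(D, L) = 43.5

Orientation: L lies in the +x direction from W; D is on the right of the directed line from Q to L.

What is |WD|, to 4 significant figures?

13.79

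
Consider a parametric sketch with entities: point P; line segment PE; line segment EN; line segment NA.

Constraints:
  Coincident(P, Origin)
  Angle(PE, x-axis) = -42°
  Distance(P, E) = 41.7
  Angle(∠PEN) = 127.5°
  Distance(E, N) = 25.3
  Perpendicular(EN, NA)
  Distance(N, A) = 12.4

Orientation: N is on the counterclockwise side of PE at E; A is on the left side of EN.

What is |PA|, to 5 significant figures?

54.743

∠PEN = 127.5°, so EN runs at -42.0° + (180° − 127.5°) = 10.500° from the x-axis; with |EN| = 25.3, N = E + 25.3·(cos 10.500°, sin 10.500°) = (55.865, -23.292). EN ⟂ NA; with |NA| = 12.4 on the left of EN, A = N + 12.4·(-0.18224, 0.98325) = (53.606, -11.100). Then |PA| = |A − P| = 54.743.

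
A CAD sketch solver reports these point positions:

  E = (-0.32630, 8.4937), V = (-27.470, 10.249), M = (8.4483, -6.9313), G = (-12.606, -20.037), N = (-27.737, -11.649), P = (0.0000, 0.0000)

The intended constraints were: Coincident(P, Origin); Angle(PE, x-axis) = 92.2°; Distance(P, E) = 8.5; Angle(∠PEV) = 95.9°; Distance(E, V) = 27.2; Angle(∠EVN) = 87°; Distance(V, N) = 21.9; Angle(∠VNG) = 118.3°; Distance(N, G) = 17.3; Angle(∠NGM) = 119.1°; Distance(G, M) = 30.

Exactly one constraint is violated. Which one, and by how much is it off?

Distance(G, M) = 30 — off by 5.20.

P = (0.00, 0.00) ✓; PE at 92.20° ✓; |PE| = 8.500 ✓; ∠PEV = 95.90° ✓; |EV| = 27.20 ✓; ∠EVN = 87.00° ✓; |VN| = 21.90 ✓; ∠VNG = 118.3° ✓; |NG| = 17.30 ✓; ∠NGM = 119.1° ✓; |GM| = 24.80 ✗.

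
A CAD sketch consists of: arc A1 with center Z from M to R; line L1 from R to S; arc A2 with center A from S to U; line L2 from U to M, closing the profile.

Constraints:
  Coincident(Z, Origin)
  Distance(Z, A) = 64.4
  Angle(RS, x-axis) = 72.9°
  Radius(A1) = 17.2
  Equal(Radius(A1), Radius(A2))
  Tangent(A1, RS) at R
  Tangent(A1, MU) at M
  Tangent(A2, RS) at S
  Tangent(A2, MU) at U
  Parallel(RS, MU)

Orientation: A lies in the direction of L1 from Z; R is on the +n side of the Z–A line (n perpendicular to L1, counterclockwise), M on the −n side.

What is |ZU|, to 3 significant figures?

66.7

The slot axis is L1's direction at 72.9°, so u = (cos 72.9°, sin 72.9°) = (0.294, 0.956) and n = (−sin 72.9°, cos 72.9°) = (-0.956, 0.294). Z is at the origin and A lies 64.4 along u from Z, so A = 64.4·u = (18.9, 61.6). Tangency of A1 to both parallel lines with radius 17.2 puts R and M at Z ± 17.2·n: R = (-16.4, 5.06), M = (16.4, -5.06). Equal radii place S and U the same way about A: S = A + 17.2·n = (2.50, 66.6), U = A − 17.2·n = (35.4, 56.5). Then |ZU| = |U − Z| = 66.7.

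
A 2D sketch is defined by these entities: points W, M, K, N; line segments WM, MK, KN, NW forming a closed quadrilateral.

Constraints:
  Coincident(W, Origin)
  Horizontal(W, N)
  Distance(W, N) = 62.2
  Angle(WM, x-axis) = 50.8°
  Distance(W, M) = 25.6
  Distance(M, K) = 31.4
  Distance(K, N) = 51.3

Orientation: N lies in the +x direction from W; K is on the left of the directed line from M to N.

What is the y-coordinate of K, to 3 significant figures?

44.1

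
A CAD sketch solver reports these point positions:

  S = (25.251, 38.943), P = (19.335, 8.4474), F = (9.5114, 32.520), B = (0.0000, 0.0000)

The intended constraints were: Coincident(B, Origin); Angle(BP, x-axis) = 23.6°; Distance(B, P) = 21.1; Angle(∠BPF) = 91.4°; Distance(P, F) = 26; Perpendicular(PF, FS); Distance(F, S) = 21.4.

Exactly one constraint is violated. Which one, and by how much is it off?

Distance(F, S) = 21.4 — off by 4.40.

B = (0.00, 0.00) ✓; BP at 23.60° ✓; |BP| = 21.10 ✓; ∠BPF = 91.40° ✓; |PF| = 26.00 ✓; ∠(PF, FS) = 90.00° ✓; |FS| = 17.00 ✗.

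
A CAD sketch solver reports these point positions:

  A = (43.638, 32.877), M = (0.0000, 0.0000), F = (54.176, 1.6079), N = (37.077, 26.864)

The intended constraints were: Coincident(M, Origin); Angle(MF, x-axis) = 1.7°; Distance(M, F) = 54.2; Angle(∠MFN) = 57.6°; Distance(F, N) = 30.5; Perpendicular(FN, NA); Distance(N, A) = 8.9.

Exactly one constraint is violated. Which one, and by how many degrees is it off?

Perpendicular(FN, NA) — off by 8.41°.

M = (0.00, 0.00) ✓; MF at 1.700° ✓; |MF| = 54.20 ✓; ∠MFN = 57.60° ✓; |FN| = 30.50 ✓; ∠(FN, NA) = 81.59° ✗; |NA| = 8.900 ✓.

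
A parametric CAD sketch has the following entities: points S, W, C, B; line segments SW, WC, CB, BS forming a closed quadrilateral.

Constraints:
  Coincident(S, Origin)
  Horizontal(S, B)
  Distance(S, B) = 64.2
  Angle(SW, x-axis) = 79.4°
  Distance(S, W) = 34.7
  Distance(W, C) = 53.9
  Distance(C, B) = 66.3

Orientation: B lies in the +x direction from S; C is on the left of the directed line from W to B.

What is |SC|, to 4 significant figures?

82.31

S is at the origin; S and B share the same y with |SB| = 64.2 and B in +x, so B = (64.2, 0). SW runs at 79.4° with |SW| = 34.7, so W = (6.383, 34.11). C is determined by |WC| = 53.9 and |CB| = 66.3 together: it lies at the intersection of circle(W, 53.9) and circle(B, 66.3). With |WB| = 67.13, the foot of the radical line on WB is 22.46 from W and the perpendicular offset is √(53.9² − 22.46²) = 49.00. Taking the left-of-WB solution: C = (50.62, 64.90).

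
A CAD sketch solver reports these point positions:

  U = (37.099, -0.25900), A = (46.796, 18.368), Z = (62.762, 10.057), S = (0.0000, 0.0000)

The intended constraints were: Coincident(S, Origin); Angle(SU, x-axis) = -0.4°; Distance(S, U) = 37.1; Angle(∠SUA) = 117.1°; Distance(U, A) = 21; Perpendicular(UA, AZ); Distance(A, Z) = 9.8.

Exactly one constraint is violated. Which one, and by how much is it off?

Distance(A, Z) = 9.8 — off by 8.20.

S = (0.00, 0.00) ✓; SU at -0.4000° ✓; |SU| = 37.10 ✓; ∠SUA = 117.1° ✓; |UA| = 21.00 ✓; ∠(UA, AZ) = 90.00° ✓; |AZ| = 18.00 ✗.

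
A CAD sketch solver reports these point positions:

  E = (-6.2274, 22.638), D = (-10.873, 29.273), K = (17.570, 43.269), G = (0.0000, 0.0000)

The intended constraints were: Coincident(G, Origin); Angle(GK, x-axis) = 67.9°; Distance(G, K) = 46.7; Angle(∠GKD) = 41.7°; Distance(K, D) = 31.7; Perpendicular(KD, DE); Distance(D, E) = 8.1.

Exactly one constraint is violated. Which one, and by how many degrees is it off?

Perpendicular(KD, DE) — off by 8.80°.

G = (0.00, 0.00) ✓; GK at 67.90° ✓; |GK| = 46.70 ✓; ∠GKD = 41.70° ✓; |KD| = 31.70 ✓; ∠(KD, DE) = 98.80° ✗; |DE| = 8.100 ✓.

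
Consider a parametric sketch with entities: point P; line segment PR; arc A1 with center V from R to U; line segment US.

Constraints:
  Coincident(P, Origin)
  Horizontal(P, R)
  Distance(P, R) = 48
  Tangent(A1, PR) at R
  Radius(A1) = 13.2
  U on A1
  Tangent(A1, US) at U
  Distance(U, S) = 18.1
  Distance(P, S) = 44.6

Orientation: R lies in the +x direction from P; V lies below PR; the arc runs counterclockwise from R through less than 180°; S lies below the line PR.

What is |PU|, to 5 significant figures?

36.839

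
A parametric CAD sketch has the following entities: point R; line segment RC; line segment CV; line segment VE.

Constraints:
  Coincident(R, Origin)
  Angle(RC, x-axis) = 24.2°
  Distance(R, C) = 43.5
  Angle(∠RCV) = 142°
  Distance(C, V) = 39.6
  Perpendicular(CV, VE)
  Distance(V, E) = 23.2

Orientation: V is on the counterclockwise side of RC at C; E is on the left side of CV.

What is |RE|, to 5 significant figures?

73.965

R is at the origin; RC runs at 24.2° with length 43.5, so C = 43.5·(cos 24.2°, sin 24.2°) = (39.677, 17.832). ∠RCV = 142.0°, so CV runs at 24.2° + (180° − 142.0°) = 62.200° from the x-axis; with |CV| = 39.6, V = C + 39.6·(cos 62.200°, sin 62.200°) = (58.146, 52.861). CV ⟂ VE; with |VE| = 23.2 on the left of CV, E = V + 23.2·(-0.88458, 0.46639) = (37.624, 63.681). Then |RE| = |E − R| = 73.965.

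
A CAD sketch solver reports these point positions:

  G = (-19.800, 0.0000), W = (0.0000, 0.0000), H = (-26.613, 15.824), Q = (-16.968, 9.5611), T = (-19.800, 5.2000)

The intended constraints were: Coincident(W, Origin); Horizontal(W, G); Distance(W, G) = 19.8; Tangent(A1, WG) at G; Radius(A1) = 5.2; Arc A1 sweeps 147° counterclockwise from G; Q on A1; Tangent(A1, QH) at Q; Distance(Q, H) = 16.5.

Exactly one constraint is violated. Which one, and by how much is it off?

Distance(Q, H) = 16.5 — off by 5.00.

W = (0.00, 0.00) ✓; W.y = 0.00, G.y = 0.00 ✓; |WG| = 19.80 ✓; ∠(TG, GW) = 90.00° ✓; |TG| = 5.200 ✓; bearing(T→Q) − bearing(T→G) = 147.0° ✓; |TQ| = 5.200 ✓; ∠(TQ, QH) = 90.00° ✓; |QH| = 11.50 ✗.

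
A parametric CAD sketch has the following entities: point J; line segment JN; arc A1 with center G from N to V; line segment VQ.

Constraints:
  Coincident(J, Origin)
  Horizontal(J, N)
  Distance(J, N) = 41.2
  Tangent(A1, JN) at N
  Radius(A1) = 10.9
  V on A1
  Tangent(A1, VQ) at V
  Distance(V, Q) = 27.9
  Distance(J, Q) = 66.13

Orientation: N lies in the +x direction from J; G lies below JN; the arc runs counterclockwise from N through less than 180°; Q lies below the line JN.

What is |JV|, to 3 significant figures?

38.7

J is at the origin; J and N share the same y with |JN| = 41.2 and N on the +x side, so N = (41.2, 0.00). Tangency of A1 to JN means the radius GN is perpendicular to JN, so G = N + (0, -10.9) = (41.2, -10.9). Since GV ⟂ VQ (tangency), |GQ| = √(10.9² + 27.9²) = 30.0 regardless of where V sits on A1. So Q lies on both circle(J, 66.13) and circle(G, 30.0); the below-JN intersection is Q = (54.2, -37.9). V is the foot of the tangent from Q: V = (33.8, -18.9).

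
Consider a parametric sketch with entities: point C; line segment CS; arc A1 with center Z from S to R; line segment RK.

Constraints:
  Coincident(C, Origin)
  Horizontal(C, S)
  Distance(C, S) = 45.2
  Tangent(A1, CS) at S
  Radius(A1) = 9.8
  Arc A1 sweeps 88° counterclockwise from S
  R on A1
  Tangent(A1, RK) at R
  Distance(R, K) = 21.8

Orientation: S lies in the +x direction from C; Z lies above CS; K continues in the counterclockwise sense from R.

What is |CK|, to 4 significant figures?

63.91

C is at the origin; C and S share the same y with |CS| = 45.2 and S on the +x side, so S = (45.20, 0.000). A1 meets CS tangentially, so ZS is at right angles to CS, so Z = S + (0, 9.8) = (45.20, 9.800). On A1, S sits at bearing -90° from Z; an 88° counterclockwise sweep puts R at bearing -2°, so R = Z + 9.8·(cos -2°, sin -2°) = (54.99, 9.458). Tangency of A1 to RK means the radius ZR is perpendicular to RK, so RK runs along (−sin -2°, cos -2°); with |RK| = 21.8, K = (55.75, 31.24). Then |CK| = |K − C| = 63.91.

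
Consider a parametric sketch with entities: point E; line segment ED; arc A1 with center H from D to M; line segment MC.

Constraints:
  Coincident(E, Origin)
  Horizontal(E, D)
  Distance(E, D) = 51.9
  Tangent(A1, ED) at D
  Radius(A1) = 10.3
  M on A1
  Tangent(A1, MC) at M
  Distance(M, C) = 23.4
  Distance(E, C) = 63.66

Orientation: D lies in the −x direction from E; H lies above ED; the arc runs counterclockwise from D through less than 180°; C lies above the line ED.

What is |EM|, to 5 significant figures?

45.058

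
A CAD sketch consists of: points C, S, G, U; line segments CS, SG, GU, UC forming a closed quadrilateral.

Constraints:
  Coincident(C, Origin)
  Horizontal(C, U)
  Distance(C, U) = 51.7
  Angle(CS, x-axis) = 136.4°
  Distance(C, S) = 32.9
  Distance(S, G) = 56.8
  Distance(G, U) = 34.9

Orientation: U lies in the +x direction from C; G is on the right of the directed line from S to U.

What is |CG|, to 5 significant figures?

24.051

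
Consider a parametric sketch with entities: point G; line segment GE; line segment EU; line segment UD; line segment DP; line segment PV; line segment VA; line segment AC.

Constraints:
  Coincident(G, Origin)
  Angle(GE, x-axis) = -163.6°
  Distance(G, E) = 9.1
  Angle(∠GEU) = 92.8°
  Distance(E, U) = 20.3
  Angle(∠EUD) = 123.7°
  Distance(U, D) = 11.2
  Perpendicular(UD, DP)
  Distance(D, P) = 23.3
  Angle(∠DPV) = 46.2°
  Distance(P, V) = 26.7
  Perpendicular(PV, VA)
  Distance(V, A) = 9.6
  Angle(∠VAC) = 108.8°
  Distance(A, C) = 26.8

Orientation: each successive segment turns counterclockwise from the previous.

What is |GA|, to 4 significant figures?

24.54

G is at the origin; GE runs at -163.6° with length 9.1, so E = (-8.730, -2.569). ∠GEU = 92.8° gives EU at -76.40° from the x-axis; with |EU| = 20.3, U = (-3.956, -22.30). ∠EUD = 123.7° gives UD at -20.10° from the x-axis; with |UD| = 11.2, D = (6.561, -26.15). UD is perpendicular to DP, so DP runs at 69.90°; with |DP| = 23.3, P = (14.57, -4.268). ∠DPV = 46.2° gives PV at -156.3° from the x-axis; with |PV| = 26.7, V = (-9.879, -15.00). PV is perpendicular to VA, so VA runs at -66.30°; with |VA| = 9.6, A = (-6.021, -23.79). Then |GA| = |A − G| = 24.54.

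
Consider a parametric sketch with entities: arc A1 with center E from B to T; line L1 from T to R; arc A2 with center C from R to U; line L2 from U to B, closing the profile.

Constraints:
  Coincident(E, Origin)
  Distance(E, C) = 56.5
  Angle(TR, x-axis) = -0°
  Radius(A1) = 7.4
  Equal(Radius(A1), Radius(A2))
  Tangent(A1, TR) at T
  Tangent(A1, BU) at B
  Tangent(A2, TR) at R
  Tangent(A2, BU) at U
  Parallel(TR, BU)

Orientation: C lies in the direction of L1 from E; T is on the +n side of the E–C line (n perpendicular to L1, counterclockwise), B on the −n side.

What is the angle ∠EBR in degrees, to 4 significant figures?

75.32°

The slot axis is L1's direction at -0.0°, so u = (cos -0.0°, sin -0.0°) = (1.000, -0.000) and n = (−sin -0.0°, cos -0.0°) = (0.000, 1.000). E is at the origin and C lies 56.5 along u from E, so C = 56.5·u = (56.50, -0.000). Tangency of A1 to both parallel lines with radius 7.4 puts T and B at E ± 7.4·n: T = (0.000, 7.400), B = (-0.000, -7.400). Equal radii place R and U the same way about C: R = C + 7.4·n = (56.50, 7.400), U = C − 7.4·n = (56.50, -7.400). Then cos ∠EBR = BE·BR / (|BE||BR|), giving 75.32°.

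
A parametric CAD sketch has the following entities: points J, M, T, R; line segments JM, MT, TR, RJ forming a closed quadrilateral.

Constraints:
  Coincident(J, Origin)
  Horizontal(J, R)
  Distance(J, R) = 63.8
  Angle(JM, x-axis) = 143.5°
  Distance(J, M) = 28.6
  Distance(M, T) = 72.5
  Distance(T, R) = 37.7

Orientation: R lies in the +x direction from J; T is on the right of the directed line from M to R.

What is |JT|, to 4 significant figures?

43.90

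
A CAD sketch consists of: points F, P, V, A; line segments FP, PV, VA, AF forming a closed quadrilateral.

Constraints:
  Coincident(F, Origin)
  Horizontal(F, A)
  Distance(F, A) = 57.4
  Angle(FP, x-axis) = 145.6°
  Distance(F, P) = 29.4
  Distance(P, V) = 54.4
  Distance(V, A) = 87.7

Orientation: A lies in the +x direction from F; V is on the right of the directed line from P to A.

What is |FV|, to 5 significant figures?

43.561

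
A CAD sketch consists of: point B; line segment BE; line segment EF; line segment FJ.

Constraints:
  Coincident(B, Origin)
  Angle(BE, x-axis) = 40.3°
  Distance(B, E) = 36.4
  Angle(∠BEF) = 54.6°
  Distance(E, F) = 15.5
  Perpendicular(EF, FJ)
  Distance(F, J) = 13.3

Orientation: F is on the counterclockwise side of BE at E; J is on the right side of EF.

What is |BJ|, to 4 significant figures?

43.33

B is at the origin; BE runs at 40.3° with length 36.4, so E = 36.4·(cos 40.3°, sin 40.3°) = (27.76, 23.54). ∠BEF = 54.6°, so EF runs at 40.3° + (180° − 54.6°) = 165.7° from the x-axis; with |EF| = 15.5, F = E + 15.5·(cos 165.7°, sin 165.7°) = (12.74, 27.37). The perpendicularity gives FJ at right angles to EF; with |FJ| = 13.3 on the right of EF, J = F + 13.3·(0.2470, 0.9690) = (16.03, 40.26). Then |BJ| = |J − B| = 43.33.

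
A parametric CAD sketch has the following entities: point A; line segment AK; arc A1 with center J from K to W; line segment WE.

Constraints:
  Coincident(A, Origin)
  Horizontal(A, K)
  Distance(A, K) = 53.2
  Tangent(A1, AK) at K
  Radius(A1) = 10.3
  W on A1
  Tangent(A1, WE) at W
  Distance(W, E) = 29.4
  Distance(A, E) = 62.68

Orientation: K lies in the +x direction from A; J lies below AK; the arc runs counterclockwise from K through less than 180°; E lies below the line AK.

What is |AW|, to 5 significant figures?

44.625

Checks: |JW| = 10.30 ✓; ∠(JW, WE) = 90.00° ✓; |WE| = 29.40 ✓; |AE| = 62.68 ✓.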